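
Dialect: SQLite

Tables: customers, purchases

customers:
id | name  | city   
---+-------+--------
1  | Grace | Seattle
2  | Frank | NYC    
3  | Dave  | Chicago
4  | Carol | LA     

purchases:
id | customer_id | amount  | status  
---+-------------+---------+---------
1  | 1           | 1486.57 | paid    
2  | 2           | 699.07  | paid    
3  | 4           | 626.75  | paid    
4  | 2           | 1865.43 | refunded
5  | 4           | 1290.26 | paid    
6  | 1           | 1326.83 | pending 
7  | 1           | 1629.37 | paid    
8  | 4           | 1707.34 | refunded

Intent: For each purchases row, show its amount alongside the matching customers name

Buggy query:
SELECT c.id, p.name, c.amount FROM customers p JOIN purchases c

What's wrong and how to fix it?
Bug: Missing join condition: each purchases row is matched to all customers rows instead of just its own

Fix: Add ON c.customer_id = p.id to the JOIN

Corrected query:
SELECT c.id, p.name, c.amount FROM customers p JOIN purchases c ON c.customer_id = p.id

Result:
id | name  | amount 
---+-------+--------
1  | Grace | 1486.57
2  | Frank | 699.07 
3  | Carol | 626.75 
4  | Frank | 1865.43
5  | Carol | 1290.26
6  | Grace | 1326.83
7  | Grace | 1629.37
8  | Carol | 1707.34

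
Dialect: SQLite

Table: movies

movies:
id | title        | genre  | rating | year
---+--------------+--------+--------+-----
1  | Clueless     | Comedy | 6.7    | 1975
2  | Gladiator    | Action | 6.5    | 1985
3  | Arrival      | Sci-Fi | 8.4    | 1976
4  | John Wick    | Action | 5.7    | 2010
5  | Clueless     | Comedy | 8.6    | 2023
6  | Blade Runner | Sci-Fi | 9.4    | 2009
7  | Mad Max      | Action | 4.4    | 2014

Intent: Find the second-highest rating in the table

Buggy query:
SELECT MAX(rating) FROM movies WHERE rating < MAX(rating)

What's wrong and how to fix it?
Bug: MAX(rating) on the right of the comparison is an aggregate-in-WHERE error

Fix: Put the inner MAX in a scalar subquery

Corrected query:
SELECT MAX(rating) FROM movies WHERE rating < (SELECT MAX(rating) FROM movies)

Result:
MAX(rating)
-----------
8.6        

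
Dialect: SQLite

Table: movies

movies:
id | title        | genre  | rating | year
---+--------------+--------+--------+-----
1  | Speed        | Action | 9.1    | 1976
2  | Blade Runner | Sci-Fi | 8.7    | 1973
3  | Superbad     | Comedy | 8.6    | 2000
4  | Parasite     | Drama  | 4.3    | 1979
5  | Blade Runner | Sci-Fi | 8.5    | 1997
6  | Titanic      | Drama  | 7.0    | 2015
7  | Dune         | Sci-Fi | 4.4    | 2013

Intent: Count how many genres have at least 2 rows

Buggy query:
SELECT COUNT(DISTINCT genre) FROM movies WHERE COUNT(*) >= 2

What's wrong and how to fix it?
Bug: WHERE filters individual rows, not groups, so a group-level COUNT is invalid there

Fix: Use a subquery that GROUPs and filters with HAVING, then count its rows

Corrected query:
SELECT COUNT(*) FROM (SELECT genre FROM movies GROUP BY genre HAVING COUNT(*) >= 2)

Result:
COUNT(*)
--------
2       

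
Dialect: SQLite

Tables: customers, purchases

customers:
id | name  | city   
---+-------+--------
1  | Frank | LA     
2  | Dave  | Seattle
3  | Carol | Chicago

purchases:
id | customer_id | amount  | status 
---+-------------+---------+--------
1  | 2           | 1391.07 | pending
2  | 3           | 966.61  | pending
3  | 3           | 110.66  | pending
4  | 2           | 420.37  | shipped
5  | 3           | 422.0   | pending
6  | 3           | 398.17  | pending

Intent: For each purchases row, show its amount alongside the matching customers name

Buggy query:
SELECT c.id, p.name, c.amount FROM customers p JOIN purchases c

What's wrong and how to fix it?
Bug: JOIN with no ON clause produces a cartesian product; every purchases row pairs with every customers row

Fix: Add ON c.customer_id = p.id to the JOIN

Corrected query:
SELECT c.id, p.name, c.amount FROM customers p JOIN purchases c ON c.customer_id = p.id

Result:
id | name  | amount 
---+-------+--------
1  | Dave  | 1391.07
2  | Carol | 966.61 
3  | Carol | 110.66 
4  | Dave  | 420.37 
5  | Carol | 422    
6  | Carol | 398.17 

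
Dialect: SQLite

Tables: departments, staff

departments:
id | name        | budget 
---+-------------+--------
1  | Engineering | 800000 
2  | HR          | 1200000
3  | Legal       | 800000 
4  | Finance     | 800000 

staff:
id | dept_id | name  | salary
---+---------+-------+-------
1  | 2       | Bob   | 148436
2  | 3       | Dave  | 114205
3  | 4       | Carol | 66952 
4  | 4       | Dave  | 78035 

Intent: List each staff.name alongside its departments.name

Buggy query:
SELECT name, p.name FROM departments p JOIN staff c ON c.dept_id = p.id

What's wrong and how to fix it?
Bug: 'name' exists in both joined tables, so the database can't tell which one is meant

Fix: Qualify the column with its table alias (c.name)

Corrected query:
SELECT c.name, p.name FROM departments p JOIN staff c ON c.dept_id = p.id

Result:
name  | name   
------+--------
Bob   | HR     
Dave  | Legal  
Carol | Finance
Dave  | Finance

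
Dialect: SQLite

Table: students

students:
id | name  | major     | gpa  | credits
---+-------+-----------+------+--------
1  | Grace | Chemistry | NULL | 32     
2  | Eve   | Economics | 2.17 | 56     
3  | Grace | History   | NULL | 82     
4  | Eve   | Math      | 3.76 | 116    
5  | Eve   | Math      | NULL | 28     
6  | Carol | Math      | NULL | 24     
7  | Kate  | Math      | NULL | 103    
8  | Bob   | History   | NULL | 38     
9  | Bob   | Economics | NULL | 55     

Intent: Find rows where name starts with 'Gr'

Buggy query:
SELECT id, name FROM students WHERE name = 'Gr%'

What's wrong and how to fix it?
Bug: Wildcards only work with LIKE; '=' treats '%' as a literal character

Fix: Replace '=' with LIKE so 'Gr%' is treated as a pattern

Corrected query:
SELECT id, name FROM students WHERE name LIKE 'Gr%'

Result:
id | name 
---+------
1  | Grace
3  | Grace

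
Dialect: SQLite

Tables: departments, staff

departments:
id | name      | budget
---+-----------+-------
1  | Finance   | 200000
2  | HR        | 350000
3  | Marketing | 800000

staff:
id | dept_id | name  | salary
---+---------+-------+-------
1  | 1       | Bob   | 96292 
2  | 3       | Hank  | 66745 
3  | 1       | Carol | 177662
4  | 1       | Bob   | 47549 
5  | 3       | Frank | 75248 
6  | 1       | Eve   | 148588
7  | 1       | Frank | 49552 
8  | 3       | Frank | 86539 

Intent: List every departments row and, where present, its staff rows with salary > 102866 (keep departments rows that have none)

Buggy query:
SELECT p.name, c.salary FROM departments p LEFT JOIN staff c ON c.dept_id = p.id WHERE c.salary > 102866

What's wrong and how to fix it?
Bug: A WHERE condition on the right-hand table after LEFT JOIN drops unmatched parents

Fix: Move the right-table condition into the ON clause so unmatched parents are kept

Corrected query:
SELECT p.name, c.salary FROM departments p LEFT JOIN staff c ON c.dept_id = p.id AND c.salary > 102866

Result:
name      | salary
----------+-------
Finance   | 148588
Finance   | 177662
HR        | NULL  
Marketing | NULL  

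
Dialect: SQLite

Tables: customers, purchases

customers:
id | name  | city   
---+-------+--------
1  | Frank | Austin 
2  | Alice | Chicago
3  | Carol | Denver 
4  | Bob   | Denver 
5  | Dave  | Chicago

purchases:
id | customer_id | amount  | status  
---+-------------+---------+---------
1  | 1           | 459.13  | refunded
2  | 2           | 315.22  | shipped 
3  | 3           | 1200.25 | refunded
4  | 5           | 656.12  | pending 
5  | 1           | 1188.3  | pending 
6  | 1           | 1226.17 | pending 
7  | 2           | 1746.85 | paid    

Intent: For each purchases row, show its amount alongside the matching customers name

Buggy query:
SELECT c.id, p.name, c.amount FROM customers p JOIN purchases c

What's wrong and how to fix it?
Bug: JOIN with no ON clause produces a cartesian product; every purchases row pairs with every customers row

Fix: Add ON c.customer_id = p.id to the JOIN

Corrected query:
SELECT c.id, p.name, c.amount FROM customers p JOIN purchases c ON c.customer_id = p.id

Result:
id | name  | amount 
---+-------+--------
1  | Frank | 459.13 
2  | Alice | 315.22 
3  | Carol | 1200.25
4  | Dave  | 656.12 
5  | Frank | 1188.3 
6  | Frank | 1226.17
7  | Alice | 1746.85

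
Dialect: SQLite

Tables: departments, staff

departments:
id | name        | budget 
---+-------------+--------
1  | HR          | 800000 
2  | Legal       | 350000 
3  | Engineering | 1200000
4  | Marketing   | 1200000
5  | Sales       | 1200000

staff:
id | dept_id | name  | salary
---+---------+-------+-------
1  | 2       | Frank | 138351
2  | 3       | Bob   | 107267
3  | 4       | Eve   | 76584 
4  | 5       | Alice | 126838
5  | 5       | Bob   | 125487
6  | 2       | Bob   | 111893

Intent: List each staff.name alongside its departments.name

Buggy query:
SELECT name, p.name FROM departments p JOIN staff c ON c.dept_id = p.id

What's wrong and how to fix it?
Bug: 'name' exists in both joined tables, so the database can't tell which one is meant

Fix: Prefix ambiguous columns with the table alias

Corrected query:
SELECT c.name, p.name FROM departments p JOIN staff c ON c.dept_id = p.id

Result:
name  | name       
------+------------
Frank | Legal      
Bob   | Engineering
Eve   | Marketing  
Alice | Sales      
Bob   | Sales      
Bob   | Legal      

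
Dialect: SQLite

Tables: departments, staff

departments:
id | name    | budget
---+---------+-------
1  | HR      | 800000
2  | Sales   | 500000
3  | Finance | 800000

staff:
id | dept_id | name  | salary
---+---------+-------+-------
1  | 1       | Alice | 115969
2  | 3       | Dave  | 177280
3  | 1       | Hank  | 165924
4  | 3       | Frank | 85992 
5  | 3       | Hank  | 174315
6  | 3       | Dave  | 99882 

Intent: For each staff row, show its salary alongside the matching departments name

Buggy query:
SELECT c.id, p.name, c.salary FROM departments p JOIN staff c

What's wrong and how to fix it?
Bug: Missing join condition: each staff row is matched to all departments rows instead of just its own

Fix: Add ON c.dept_id = p.id to the JOIN

Corrected query:
SELECT c.id, p.name, c.salary FROM departments p JOIN staff c ON c.dept_id = p.id

Result:
id | name    | salary
---+---------+-------
1  | HR      | 115969
2  | Finance | 177280
3  | HR      | 165924
4  | Finance | 85992 
5  | Finance | 174315
6  | Finance | 99882 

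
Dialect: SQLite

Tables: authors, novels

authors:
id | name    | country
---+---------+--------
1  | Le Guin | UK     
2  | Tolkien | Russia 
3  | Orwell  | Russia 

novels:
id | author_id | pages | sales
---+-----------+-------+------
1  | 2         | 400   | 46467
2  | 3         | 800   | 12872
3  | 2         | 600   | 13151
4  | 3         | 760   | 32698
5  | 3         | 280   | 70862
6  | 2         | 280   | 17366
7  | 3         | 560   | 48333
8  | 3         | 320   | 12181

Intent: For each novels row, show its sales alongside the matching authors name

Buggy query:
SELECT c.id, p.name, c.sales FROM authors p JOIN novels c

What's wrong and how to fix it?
Bug: Missing join condition: each novels row is matched to all authors rows instead of just its own

Fix: Add ON c.author_id = p.id to the JOIN

Corrected query:
SELECT c.id, p.name, c.sales FROM authors p JOIN novels c ON c.author_id = p.id

Result:
id | name    | sales
---+---------+------
1  | Tolkien | 46467
2  | Orwell  | 12872
3  | Tolkien | 13151
4  | Orwell  | 32698
5  | Orwell  | 70862
6  | Tolkien | 17366
7  | Orwell  | 48333
8  | Orwell  | 12181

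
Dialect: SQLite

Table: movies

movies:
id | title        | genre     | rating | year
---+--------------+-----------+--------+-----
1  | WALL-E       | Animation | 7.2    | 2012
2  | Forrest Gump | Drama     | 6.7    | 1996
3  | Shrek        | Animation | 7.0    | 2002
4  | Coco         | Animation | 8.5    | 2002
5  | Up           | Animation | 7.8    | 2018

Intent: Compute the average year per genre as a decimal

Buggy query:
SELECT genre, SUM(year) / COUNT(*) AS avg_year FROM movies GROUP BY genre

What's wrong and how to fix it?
Bug: Both operands are integers, so '/' performs integer division and truncates

Fix: Cast one side to REAL so the division keeps the fractional part

Corrected query:
SELECT genre, SUM(year) * 1.0 / COUNT(*) AS avg_year FROM movies GROUP BY genre

Result:
genre     | avg_year
----------+---------
Animation | 2008.5  
Drama     | 1996    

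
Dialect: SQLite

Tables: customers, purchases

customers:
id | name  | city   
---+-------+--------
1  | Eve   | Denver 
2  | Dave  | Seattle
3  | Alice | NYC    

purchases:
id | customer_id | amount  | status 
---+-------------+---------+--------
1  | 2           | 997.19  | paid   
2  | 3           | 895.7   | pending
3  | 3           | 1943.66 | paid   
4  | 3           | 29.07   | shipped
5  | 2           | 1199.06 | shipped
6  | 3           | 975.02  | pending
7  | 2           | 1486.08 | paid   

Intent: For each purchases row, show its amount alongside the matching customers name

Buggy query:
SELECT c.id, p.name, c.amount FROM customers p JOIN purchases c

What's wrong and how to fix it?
Bug: JOIN with no ON clause produces a cartesian product; every purchases row pairs with every customers row

Fix: Add ON c.customer_id = p.id to the JOIN

Corrected query:
SELECT c.id, p.name, c.amount FROM customers p JOIN purchases c ON c.customer_id = p.id

Result:
id | name  | amount 
---+-------+--------
1  | Dave  | 997.19 
2  | Alice | 895.7  
3  | Alice | 1943.66
4  | Alice | 29.07  
5  | Dave  | 1199.06
6  | Alice | 975.02 
7  | Dave  | 1486.08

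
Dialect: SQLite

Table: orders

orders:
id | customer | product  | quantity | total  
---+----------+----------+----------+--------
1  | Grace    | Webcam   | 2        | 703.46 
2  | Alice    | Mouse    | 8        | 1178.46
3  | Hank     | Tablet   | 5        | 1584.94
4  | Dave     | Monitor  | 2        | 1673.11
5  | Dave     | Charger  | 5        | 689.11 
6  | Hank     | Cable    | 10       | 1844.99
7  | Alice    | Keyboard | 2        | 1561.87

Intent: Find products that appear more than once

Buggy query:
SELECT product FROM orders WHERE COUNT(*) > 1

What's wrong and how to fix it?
Bug: WHERE can't reference COUNT(*); aggregates are computed after WHERE

Fix: Group first, then use HAVING for the count condition

Corrected query:
SELECT product FROM orders GROUP BY product HAVING COUNT(*) > 1

Result:
(no rows)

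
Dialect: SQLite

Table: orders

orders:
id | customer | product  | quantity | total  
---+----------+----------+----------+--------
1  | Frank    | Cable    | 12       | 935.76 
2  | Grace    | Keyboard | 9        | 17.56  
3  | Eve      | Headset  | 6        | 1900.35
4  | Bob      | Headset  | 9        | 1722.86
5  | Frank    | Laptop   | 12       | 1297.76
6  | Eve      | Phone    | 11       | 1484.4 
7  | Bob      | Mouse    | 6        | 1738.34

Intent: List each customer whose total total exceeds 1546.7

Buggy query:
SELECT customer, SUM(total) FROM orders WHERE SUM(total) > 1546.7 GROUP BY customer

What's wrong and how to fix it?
Bug: WHERE runs before GROUP BY, so aggregates aren't available there

Fix: Move the aggregate condition to a HAVING clause

Corrected query:
SELECT customer, SUM(total) FROM orders GROUP BY customer HAVING SUM(total) > 1546.7

Result:
customer | SUM(total)
---------+-----------
Bob      | 3461.2    
Eve      | 3384.75   
Frank    | 2233.52   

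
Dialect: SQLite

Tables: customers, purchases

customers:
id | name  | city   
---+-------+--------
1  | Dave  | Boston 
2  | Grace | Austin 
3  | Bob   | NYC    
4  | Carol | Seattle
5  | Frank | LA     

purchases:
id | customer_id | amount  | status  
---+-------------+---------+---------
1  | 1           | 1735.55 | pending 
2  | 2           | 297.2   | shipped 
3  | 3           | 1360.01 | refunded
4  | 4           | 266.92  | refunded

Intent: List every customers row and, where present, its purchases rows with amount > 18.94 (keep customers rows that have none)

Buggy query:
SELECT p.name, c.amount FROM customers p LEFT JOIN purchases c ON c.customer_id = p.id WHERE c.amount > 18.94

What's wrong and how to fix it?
Bug: Filtering c.amount in WHERE discards the NULL rows produced by LEFT JOIN, turning it into an inner join

Fix: Move the right-table condition into the ON clause so unmatched parents are kept

Corrected query:
SELECT p.name, c.amount FROM customers p LEFT JOIN purchases c ON c.customer_id = p.id AND c.amount > 18.94

Result:
name  | amount 
------+--------
Dave  | 1735.55
Grace | 297.2  
Bob   | 1360.01
Carol | 266.92 
Frank | NULL   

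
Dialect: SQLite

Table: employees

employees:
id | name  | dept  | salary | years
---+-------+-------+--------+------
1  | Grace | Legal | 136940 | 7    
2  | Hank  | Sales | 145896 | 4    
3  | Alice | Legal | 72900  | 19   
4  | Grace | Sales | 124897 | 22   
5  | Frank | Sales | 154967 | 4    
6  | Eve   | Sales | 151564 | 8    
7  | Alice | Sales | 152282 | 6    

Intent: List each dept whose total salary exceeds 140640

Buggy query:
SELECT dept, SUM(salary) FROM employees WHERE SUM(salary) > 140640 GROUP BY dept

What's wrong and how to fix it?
Bug: WHERE runs before GROUP BY, so aggregates aren't available there

Fix: Move the aggregate condition to a HAVING clause

Corrected query:
SELECT dept, SUM(salary) FROM employees GROUP BY dept HAVING SUM(salary) > 140640

Result:
dept  | SUM(salary)
------+------------
Legal | 209840     
Sales | 729606     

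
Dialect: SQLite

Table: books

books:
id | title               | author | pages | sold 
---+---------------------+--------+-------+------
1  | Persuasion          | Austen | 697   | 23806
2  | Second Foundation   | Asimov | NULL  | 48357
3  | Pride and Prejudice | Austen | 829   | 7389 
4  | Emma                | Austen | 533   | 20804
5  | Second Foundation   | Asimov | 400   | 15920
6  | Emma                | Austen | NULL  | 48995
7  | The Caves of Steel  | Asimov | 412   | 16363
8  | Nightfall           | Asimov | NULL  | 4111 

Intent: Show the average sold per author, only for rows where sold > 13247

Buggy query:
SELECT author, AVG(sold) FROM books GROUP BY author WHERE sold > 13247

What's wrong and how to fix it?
Bug: Row-level WHERE must come before GROUP BY in the clause order

Fix: Place WHERE between FROM and GROUP BY

Corrected query:
SELECT author, AVG(sold) FROM books WHERE sold > 13247 GROUP BY author

Result:
author | AVG(sold)   
-------+-------------
Asimov | 26880       
Austen | 31201.666667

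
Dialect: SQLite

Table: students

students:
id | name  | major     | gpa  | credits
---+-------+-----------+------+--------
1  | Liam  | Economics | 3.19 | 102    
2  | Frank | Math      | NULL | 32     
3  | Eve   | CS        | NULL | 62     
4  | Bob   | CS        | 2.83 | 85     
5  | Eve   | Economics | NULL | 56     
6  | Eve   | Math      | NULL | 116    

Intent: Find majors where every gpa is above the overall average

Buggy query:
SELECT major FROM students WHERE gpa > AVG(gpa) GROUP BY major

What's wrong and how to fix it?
Bug: AVG() is an aggregate; it can't sit directly in WHERE

Fix: Compute the overall average in a scalar subquery and compare each group's MIN against it in HAVING

Corrected query:
SELECT major FROM students GROUP BY major HAVING MIN(gpa) > (SELECT AVG(gpa) FROM students)

Result:
major    
---------
Economics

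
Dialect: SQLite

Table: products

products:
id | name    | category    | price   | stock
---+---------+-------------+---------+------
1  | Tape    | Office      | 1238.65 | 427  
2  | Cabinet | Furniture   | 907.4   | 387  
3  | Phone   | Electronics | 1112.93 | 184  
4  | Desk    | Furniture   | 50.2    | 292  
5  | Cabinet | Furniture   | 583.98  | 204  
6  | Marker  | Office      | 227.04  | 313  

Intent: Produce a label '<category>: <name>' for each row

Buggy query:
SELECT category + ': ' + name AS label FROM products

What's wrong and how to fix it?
Bug: '+' is numeric addition; on text columns SQLite converts them to 0 instead of concatenating

Fix: Use the || operator for string concatenation

Corrected query:
SELECT category || ': ' || name AS label FROM products

Result:
label             
------------------
Office: Tape      
Furniture: Cabinet
Electronics: Phone
Furniture: Desk   
Furniture: Cabinet
Office: Marker    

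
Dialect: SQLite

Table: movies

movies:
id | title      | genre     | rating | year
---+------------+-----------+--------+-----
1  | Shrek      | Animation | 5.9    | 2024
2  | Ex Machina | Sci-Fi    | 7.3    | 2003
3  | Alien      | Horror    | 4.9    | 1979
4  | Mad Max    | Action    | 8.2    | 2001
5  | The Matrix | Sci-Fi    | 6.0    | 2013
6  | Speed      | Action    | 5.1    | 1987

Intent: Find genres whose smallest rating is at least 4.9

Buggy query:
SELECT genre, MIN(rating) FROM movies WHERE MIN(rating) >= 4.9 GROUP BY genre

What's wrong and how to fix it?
Bug: Aggregates like MIN are computed per group after WHERE runs

Fix: Use HAVING for the per-group MIN condition

Corrected query:
SELECT genre, MIN(rating) FROM movies GROUP BY genre HAVING MIN(rating) >= 4.9

Result:
genre     | MIN(rating)
----------+------------
Action    | 5.1        
Animation | 5.9        
Horror    | 4.9        
Sci-Fi    | 6          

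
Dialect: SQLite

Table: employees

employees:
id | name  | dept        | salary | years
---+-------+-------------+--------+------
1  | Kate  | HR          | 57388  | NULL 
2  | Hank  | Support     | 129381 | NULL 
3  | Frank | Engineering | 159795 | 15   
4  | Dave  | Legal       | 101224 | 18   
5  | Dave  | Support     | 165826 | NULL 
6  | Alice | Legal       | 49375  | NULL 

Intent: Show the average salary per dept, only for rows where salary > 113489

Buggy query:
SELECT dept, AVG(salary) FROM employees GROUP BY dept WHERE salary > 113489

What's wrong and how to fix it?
Bug: Row-level WHERE must come before GROUP BY in the clause order

Fix: Place WHERE between FROM and GROUP BY

Corrected query:
SELECT dept, AVG(salary) FROM employees WHERE salary > 113489 GROUP BY dept

Result:
dept        | AVG(salary)
------------+------------
Engineering | 159795     
Support     | 147603.5   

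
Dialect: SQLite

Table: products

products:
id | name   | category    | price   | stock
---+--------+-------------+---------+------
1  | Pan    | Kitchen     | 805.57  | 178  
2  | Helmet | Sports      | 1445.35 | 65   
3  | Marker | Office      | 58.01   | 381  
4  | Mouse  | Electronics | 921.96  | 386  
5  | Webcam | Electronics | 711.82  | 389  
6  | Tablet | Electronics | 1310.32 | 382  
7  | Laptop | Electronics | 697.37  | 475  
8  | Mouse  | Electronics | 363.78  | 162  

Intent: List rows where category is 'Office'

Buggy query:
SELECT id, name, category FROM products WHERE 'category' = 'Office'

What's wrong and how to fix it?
Bug: 'category' in single quotes is a string literal, not the column; the comparison is literal-vs-literal and never true

Fix: Reference the column as category without single quotes

Corrected query:
SELECT id, name, category FROM products WHERE category = 'Office'

Result:
id | name   | category
---+--------+---------
3  | Marker | Office  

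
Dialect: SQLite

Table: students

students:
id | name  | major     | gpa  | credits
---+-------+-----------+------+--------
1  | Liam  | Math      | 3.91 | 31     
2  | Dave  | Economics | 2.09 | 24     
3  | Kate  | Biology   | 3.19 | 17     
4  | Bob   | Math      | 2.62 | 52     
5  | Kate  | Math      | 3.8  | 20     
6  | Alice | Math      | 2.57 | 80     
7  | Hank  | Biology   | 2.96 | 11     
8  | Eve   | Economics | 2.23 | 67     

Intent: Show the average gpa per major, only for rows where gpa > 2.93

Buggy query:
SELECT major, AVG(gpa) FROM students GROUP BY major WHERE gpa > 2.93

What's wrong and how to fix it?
Bug: Row-level WHERE must come before GROUP BY in the clause order

Fix: Move the WHERE clause before GROUP BY

Corrected query:
SELECT major, AVG(gpa) FROM students WHERE gpa > 2.93 GROUP BY major

Result:
major   | AVG(gpa)
--------+---------
Biology | 3.075   
Math    | 3.855   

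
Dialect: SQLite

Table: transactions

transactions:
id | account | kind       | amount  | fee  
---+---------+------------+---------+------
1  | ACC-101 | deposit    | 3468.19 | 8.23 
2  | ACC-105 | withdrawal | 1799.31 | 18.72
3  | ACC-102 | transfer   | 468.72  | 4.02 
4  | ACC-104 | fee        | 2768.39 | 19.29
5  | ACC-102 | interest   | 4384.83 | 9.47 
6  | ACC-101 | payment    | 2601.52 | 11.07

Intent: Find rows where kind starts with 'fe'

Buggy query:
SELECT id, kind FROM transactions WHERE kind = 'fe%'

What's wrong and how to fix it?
Bug: '=' compares the literal string including the % character; pattern matching needs LIKE

Fix: Use LIKE for wildcard pattern matching

Corrected query:
SELECT id, kind FROM transactions WHERE kind LIKE 'fe%'

Result:
id | kind
---+-----
4  | fee 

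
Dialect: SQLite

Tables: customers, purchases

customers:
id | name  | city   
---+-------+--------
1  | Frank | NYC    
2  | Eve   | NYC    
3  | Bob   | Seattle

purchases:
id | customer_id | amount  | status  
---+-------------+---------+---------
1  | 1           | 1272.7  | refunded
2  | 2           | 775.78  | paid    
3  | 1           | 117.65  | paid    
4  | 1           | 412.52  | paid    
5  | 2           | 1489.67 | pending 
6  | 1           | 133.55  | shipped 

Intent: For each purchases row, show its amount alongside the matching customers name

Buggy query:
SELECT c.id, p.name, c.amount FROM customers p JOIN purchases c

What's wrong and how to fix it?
Bug: JOIN with no ON clause produces a cartesian product; every purchases row pairs with every customers row

Fix: Add ON c.customer_id = p.id to the JOIN

Corrected query:
SELECT c.id, p.name, c.amount FROM customers p JOIN purchases c ON c.customer_id = p.id

Result:
id | name  | amount 
---+-------+--------
1  | Frank | 1272.7 
2  | Eve   | 775.78 
3  | Frank | 117.65 
4  | Frank | 412.52 
5  | Eve   | 1489.67
6  | Frank | 133.55 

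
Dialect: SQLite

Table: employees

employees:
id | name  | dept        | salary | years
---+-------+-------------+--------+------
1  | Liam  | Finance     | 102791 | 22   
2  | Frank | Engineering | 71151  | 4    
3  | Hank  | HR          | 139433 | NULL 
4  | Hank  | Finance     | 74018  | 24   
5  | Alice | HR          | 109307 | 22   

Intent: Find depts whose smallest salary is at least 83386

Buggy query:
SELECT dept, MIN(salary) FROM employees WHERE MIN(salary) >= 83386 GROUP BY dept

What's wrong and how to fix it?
Bug: Aggregates like MIN are computed per group after WHERE runs

Fix: Use HAVING for the per-group MIN condition

Corrected query:
SELECT dept, MIN(salary) FROM employees GROUP BY dept HAVING MIN(salary) >= 83386

Result:
dept | MIN(salary)
-----+------------
HR   | 109307     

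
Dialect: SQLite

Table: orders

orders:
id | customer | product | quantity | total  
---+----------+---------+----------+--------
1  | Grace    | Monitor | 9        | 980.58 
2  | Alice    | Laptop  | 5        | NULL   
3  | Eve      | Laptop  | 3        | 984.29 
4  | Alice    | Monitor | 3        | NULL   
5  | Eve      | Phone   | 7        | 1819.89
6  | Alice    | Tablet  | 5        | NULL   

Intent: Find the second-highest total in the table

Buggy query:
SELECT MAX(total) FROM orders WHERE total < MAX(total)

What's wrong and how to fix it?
Bug: The inner MAX is an aggregate inside WHERE, which is not allowed

Fix: Put the inner MAX in a scalar subquery

Corrected query:
SELECT MAX(total) FROM orders WHERE total < (SELECT MAX(total) FROM orders)

Result:
MAX(total)
----------
984.29    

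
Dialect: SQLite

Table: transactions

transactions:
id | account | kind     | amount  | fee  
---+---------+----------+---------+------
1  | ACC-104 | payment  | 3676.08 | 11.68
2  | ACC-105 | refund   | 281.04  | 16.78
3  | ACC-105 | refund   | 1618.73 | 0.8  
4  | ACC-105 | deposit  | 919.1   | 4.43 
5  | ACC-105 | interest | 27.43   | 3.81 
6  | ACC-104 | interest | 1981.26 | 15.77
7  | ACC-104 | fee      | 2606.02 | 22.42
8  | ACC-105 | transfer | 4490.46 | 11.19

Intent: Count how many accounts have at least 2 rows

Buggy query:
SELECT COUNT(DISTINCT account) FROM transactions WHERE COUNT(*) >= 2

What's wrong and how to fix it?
Bug: WHERE filters individual rows, not groups, so a group-level COUNT is invalid there

Fix: Use a subquery that GROUPs and filters with HAVING, then count its rows

Corrected query:
SELECT COUNT(*) FROM (SELECT account FROM transactions GROUP BY account HAVING COUNT(*) >= 2)

Result:
COUNT(*)
--------
2       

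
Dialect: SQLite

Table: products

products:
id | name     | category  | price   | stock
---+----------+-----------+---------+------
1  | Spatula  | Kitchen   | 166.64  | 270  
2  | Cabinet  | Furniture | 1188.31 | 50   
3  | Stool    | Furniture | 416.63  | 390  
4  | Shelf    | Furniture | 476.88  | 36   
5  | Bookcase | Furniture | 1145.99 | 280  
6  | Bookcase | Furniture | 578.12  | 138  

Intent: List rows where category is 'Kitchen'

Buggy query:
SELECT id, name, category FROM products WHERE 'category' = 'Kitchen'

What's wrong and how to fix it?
Bug: Single quotes denote string literals in SQL; the column name is being compared as a constant string

Fix: Reference the column as category without single quotes

Corrected query:
SELECT id, name, category FROM products WHERE category = 'Kitchen'

Result:
id | name    | category
---+---------+---------
1  | Spatula | Kitchen 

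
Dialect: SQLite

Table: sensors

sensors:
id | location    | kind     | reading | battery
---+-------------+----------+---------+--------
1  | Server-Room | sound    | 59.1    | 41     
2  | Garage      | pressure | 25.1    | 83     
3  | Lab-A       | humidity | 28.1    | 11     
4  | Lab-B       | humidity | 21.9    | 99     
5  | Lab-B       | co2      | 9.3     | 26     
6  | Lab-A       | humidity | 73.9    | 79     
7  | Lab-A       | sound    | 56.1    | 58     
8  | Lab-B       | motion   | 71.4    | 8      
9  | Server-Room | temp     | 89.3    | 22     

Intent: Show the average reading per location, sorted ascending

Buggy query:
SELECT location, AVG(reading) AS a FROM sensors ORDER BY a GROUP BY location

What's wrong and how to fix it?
Bug: ORDER BY appears before GROUP BY; SQL clause order requires GROUP BY first

Fix: Reorder: SELECT … FROM … GROUP BY … ORDER BY …

Corrected query:
SELECT location, AVG(reading) AS a FROM sensors GROUP BY location ORDER BY a

Result:
location    | a   
------------+-----
Garage      | 25.1
Lab-B       | 34.2
Lab-A       | 52.7
Server-Room | 74.2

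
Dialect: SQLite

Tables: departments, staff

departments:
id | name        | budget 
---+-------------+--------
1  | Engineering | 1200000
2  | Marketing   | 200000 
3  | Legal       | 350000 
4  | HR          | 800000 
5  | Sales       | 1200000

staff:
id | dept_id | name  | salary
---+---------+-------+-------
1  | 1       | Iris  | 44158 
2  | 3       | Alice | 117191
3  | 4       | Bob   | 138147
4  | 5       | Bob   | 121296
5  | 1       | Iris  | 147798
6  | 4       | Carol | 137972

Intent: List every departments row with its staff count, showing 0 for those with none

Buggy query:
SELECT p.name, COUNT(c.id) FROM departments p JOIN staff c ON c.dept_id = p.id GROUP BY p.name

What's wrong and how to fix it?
Bug: INNER JOIN drops departments rows that have no matching staff rows

Fix: Switch to LEFT JOIN to retain unmatched parent rows

Corrected query:
SELECT p.name, COUNT(c.id) FROM departments p LEFT JOIN staff c ON c.dept_id = p.id GROUP BY p.name

Result:
name        | COUNT(c.id)
------------+------------
Engineering | 2          
HR          | 2          
Legal       | 1          
Marketing   | 0          
Sales       | 1          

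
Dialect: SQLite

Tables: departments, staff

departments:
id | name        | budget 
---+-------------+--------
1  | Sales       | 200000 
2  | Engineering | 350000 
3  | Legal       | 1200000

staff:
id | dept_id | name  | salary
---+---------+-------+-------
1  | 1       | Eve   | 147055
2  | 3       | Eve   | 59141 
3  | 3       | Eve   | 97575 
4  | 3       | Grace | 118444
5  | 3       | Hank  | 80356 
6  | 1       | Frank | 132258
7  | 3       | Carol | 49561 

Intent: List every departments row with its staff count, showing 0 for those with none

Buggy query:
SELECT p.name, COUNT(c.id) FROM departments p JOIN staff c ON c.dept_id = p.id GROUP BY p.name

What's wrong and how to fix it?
Bug: An inner join excludes parents with zero children

Fix: Switch to LEFT JOIN to retain unmatched parent rows

Corrected query:
SELECT p.name, COUNT(c.id) FROM departments p LEFT JOIN staff c ON c.dept_id = p.id GROUP BY p.name

Result:
name        | COUNT(c.id)
------------+------------
Engineering | 0          
Legal       | 5          
Sales       | 2          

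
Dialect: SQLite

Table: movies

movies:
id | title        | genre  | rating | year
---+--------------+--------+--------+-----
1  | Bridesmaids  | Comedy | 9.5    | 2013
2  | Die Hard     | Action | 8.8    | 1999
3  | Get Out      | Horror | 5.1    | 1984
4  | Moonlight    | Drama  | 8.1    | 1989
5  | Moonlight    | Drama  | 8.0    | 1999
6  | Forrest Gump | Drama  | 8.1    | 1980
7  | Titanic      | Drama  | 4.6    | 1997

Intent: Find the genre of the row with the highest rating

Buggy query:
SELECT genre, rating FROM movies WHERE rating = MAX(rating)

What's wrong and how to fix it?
Bug: MAX(rating) is an aggregate and cannot be used directly in WHERE

Fix: Use a subquery: WHERE rating = (SELECT MAX(rating) FROM movies)

Corrected query:
SELECT genre, rating FROM movies WHERE rating = (SELECT MAX(rating) FROM movies)

Result:
genre  | rating
-------+-------
Comedy | 9.5   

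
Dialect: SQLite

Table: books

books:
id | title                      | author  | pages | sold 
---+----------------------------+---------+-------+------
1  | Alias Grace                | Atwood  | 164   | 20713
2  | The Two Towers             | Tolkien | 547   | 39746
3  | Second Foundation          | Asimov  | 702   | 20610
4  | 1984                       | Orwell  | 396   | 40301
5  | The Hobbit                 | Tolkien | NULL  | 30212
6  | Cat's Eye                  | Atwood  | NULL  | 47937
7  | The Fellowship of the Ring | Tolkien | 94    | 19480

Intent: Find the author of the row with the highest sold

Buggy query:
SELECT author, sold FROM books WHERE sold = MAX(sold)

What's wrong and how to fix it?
Bug: WHERE is evaluated per row; an aggregate over the whole table isn't defined there

Fix: Use a subquery: WHERE sold = (SELECT MAX(sold) FROM books)

Corrected query:
SELECT author, sold FROM books WHERE sold = (SELECT MAX(sold) FROM books)

Result:
author | sold 
-------+------
Atwood | 47937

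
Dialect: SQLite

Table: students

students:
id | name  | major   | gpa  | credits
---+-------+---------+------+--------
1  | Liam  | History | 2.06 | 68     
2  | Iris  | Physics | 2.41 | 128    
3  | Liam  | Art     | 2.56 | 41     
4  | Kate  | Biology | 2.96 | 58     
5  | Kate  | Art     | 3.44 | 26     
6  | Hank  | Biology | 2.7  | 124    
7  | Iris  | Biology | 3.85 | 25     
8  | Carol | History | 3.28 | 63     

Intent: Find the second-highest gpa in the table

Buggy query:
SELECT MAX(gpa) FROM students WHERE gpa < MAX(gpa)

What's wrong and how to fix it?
Bug: MAX(gpa) on the right of the comparison is an aggregate-in-WHERE error

Fix: Compute the overall MAX in a subquery, then take MAX of rows below it

Corrected query:
SELECT MAX(gpa) FROM students WHERE gpa < (SELECT MAX(gpa) FROM students)

Result:
MAX(gpa)
--------
3.44    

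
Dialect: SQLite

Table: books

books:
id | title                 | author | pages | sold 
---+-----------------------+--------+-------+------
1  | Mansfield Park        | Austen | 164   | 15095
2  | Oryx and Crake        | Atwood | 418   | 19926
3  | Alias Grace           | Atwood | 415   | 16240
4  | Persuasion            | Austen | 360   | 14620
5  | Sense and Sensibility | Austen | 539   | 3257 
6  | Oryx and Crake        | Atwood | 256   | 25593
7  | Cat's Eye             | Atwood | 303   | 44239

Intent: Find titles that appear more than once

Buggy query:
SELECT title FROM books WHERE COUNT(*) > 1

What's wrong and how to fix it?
Bug: COUNT(*) is an aggregate and cannot be used in WHERE

Fix: Group first, then use HAVING for the count condition

Corrected query:
SELECT title FROM books GROUP BY title HAVING COUNT(*) > 1

Result:
title         
--------------
Oryx and Crake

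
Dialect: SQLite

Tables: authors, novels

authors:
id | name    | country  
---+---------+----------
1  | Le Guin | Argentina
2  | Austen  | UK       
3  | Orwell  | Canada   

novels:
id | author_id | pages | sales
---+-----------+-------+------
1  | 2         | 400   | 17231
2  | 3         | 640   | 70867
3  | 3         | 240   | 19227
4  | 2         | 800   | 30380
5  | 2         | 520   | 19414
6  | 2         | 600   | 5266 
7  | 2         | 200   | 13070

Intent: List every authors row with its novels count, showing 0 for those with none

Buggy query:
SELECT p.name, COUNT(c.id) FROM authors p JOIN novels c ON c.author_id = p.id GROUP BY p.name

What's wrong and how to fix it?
Bug: INNER JOIN drops authors rows that have no matching novels rows

Fix: Switch to LEFT JOIN to retain unmatched parent rows

Corrected query:
SELECT p.name, COUNT(c.id) FROM authors p LEFT JOIN novels c ON c.author_id = p.id GROUP BY p.name

Result:
name    | COUNT(c.id)
--------+------------
Austen  | 5          
Le Guin | 0          
Orwell  | 2          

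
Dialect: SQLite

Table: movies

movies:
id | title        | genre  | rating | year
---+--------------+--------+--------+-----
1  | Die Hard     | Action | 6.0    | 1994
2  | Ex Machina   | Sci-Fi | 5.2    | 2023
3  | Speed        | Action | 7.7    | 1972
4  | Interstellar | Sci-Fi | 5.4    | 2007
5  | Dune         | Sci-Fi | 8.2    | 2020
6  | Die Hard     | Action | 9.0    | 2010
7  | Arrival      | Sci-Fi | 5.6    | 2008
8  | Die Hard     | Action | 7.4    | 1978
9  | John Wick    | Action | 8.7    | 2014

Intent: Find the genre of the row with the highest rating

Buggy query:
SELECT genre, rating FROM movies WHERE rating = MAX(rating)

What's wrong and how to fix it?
Bug: WHERE is evaluated per row; an aggregate over the whole table isn't defined there

Fix: Use a subquery: WHERE rating = (SELECT MAX(rating) FROM movies)

Corrected query:
SELECT genre, rating FROM movies WHERE rating = (SELECT MAX(rating) FROM movies)

Result:
genre  | rating
-------+-------
Action | 9     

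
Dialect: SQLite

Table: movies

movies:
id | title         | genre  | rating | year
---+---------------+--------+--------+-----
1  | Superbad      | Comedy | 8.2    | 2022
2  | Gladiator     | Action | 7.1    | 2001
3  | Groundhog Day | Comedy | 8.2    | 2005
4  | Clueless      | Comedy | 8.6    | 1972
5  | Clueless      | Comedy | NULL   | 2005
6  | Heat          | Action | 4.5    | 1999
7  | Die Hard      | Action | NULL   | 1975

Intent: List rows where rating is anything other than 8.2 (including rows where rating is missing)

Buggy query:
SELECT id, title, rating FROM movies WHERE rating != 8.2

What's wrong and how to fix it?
Bug: 'rating != 8.2' is unknown when rating is NULL, so NULL rows are silently excluded

Fix: Handle NULL separately with IS NULL alongside the inequality

Corrected query:
SELECT id, title, rating FROM movies WHERE rating != 8.2 OR rating IS NULL

Result:
id | title     | rating
---+-----------+-------
2  | Gladiator | 7.1   
4  | Clueless  | 8.6   
5  | Clueless  | NULL  
6  | Heat      | 4.5   
7  | Die Hard  | NULL  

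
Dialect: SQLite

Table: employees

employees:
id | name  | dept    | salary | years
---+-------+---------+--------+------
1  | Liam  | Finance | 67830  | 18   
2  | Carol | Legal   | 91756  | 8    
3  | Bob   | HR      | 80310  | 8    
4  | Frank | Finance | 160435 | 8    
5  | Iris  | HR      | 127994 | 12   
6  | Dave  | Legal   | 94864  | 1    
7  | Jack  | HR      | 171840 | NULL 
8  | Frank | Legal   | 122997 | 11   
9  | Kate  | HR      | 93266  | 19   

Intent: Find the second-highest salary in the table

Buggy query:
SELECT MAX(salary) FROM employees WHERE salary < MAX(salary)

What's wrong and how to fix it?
Bug: The inner MAX is an aggregate inside WHERE, which is not allowed

Fix: Compute the overall MAX in a subquery, then take MAX of rows below it

Corrected query:
SELECT MAX(salary) FROM employees WHERE salary < (SELECT MAX(salary) FROM employees)

Result:
MAX(salary)
-----------
160435     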